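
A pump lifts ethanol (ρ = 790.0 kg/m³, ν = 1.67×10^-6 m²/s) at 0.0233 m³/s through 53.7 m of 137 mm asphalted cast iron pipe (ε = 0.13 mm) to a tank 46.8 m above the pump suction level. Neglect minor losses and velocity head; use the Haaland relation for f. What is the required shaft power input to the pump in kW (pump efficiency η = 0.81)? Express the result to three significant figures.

P_shaft ≈ 10.7 kW

V = 4Q/(πD²) = 1.581 m/s; Re = 1.30×10^5; ε/D = 9.49×10^-4; f = 0.02131
h_f = f(L/D)V²/2g = 1.064 m
Total head H = z + h_f = 46.8 + 1.064 = 47.86 m
P_hyd = ρgQH = 790.0·9.81·0.0233·47.86 = 8.643 kW
P_shaft = P_hyd/η = 8.643/0.81 = 10.67 kW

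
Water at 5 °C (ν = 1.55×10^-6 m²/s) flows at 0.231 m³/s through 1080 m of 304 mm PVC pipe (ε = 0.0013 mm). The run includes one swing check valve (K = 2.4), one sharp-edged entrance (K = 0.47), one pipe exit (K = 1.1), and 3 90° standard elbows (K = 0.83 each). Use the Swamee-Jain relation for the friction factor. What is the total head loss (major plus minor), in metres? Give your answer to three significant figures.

H_L ≈ 26.6 m

V = 4Q/(πD²) = 3.183 m/s; V²/2g = 0.5162 m
Re = 6.24×10^5, ε/D = 4.28×10^-6 → f = 0.01267 (Swamee-Jain)
Major: h_f = f(L/D)·V²/2g = 0.01267·3553·0.5162 = 23.23 m
Minor: ΣK = 6.46; h_m = ΣK·V²/2g = 3.335 m
Total H_L = 23.23 + 3.335 = 26.56 m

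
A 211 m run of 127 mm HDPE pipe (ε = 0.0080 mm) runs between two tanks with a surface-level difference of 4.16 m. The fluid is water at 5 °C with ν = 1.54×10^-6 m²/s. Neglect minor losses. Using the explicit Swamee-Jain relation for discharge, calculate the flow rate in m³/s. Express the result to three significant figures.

Swamee-Jain (Type II): Q = -0.965·√(gD⁵h_f/L)·ln[ε/(3.7D) + √(3.17ν²L/(gD³h_f))]
√(gD⁵h_f/L) = √(9.81·0.127⁵·4.16/211) = 0.002528
ε/(3.7D) = 1.70×10^-5; √(3.17ν²L/(gD³h_f)) = 1.38×10^-4
Q = -0.965·0.002528·ln(1.548×10^-4) = 0.02140 m³/s
Check: V = 1.69 m/s, Re = 1.39×10^5, f = 0.01714, h_f = 4.14 m ≈ 4.16 m ✓

Q ≈ 0.0214 m³/s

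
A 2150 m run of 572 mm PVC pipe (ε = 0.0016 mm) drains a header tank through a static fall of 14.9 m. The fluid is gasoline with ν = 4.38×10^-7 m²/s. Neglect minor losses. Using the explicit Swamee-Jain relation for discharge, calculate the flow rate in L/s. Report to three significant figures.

Q ≈ 733 L/s

Swamee-Jain (Type II): Q = -0.965·√(gD⁵h_f/L)·ln[ε/(3.7D) + √(3.17ν²L/(gD³h_f))]
√(gD⁵h_f/L) = √(9.81·0.572⁵·14.9/2150) = 0.06452
ε/(3.7D) = 7.56×10^-7; √(3.17ν²L/(gD³h_f)) = 6.91×10^-6
Q = -0.965·0.06452·ln(7.670×10^-6) = 0.7333 m³/s
Check: V = 2.85 m/s, Re = 3.73×10^6, f = 0.009571, h_f = 14.9 m ≈ 14.9 m ✓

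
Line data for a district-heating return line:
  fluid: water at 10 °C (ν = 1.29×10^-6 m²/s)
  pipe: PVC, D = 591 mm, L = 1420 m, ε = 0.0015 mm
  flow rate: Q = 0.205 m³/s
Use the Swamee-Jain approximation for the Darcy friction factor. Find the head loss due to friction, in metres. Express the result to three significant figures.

h_f ≈ 0.961 m

V = 4Q/(πD²) = 4·0.205/(π·0.591²) = 0.7473 m/s
Re = VD/ν = 0.7473·0.591/1.29×10^-6 = 3.42×10^5 → turbulent
ε/D = 0.0015/591 = 2.54×10^-6
Swamee-Jain: f = 0.01406
h_f = f(L/D)V²/(2g) = 0.01406·(1420/0.591)·0.7473²/(2·9.81) = 0.9613 m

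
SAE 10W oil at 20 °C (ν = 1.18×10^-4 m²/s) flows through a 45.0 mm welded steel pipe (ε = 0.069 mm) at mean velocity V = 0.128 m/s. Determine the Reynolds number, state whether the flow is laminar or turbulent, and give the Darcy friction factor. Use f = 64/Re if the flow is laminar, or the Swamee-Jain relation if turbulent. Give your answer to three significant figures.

Re = VD/ν = 0.1280·0.0450/1.18×10^-4 = 48.8
Re < 2300 → laminar → f = 64/Re = 1.311

Re ≈ 48.8; laminar; f = 64/Re ≈ 1.31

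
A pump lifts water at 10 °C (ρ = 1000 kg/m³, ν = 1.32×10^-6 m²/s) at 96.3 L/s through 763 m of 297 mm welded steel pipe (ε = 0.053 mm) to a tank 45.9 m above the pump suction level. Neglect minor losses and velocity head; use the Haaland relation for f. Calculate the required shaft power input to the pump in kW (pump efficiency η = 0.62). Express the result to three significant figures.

V = 4Q/(πD²) = 1.390 m/s; Re = 3.13×10^5; ε/D = 1.78×10^-4; f = 0.01581
h_f = f(L/D)V²/2g = 4.001 m
Total head H = z + h_f = 45.9 + 4.001 = 49.90 m
P_hyd = ρgQH = 1000·9.81·0.0963·49.90 = 47.14 kW
P_shaft = P_hyd/η = 47.14/0.62 = 76.04 kW

P_shaft ≈ 76.0 kW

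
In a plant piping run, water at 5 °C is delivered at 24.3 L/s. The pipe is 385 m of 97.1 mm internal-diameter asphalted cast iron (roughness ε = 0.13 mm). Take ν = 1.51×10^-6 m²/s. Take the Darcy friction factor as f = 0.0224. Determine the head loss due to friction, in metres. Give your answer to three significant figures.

h_f ≈ 48.7 m

V = 4Q/(πD²) = 4·0.0243/(π·0.0971²) = 3.282 m/s
h_f = f(L/D)V²/(2g) = 0.02240·(385/0.0971)·3.282²/(2·9.81) = 48.75 m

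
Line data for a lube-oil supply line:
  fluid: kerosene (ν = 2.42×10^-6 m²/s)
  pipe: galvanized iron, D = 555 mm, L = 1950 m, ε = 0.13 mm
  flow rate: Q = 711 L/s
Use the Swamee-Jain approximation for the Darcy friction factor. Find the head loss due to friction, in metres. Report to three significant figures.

V = 4Q/(πD²) = 4·0.711/(π·0.555²) = 2.939 m/s
Re = VD/ν = 2.939·0.555/2.42×10^-6 = 6.74×10^5 → turbulent
ε/D = 0.13/555 = 2.34×10^-4
Swamee-Jain: f = 0.01548
h_f = f(L/D)V²/(2g) = 0.01548·(1950/0.555)·2.939²/(2·9.81) = 23.95 m

h_f ≈ 24.0 m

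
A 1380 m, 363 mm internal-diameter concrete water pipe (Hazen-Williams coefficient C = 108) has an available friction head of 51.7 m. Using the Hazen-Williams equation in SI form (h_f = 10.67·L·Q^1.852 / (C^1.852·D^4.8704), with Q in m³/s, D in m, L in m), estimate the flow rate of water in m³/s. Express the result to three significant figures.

Q ≈ 0.355 m³/s

Rearranging: Q = [h_f·C^1.852·D^4.8704 / (10.67·L)]^(1/1.852)
Q = [51.7·108^1.852·0.363^4.8704 / (10.67·1380)]^0.540 = 0.3554 m³/s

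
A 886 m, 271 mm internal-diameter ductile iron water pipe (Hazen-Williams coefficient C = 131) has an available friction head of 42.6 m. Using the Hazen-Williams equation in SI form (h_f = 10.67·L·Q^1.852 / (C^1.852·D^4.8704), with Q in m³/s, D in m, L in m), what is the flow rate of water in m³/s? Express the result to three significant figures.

Rearranging: Q = [h_f·C^1.852·D^4.8704 / (10.67·L)]^(1/1.852)
Q = [42.6·131^1.852·0.271^4.8704 / (10.67·886)]^0.540 = 0.2287 m³/s

Q ≈ 0.229 m³/s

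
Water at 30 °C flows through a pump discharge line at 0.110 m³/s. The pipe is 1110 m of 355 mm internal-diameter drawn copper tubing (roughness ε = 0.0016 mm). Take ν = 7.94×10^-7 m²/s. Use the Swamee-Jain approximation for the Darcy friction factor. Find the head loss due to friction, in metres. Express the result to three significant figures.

V = 4Q/(πD²) = 4·0.110/(π·0.355²) = 1.111 m/s
Re = VD/ν = 1.111·0.355/7.94×10^-7 = 4.97×10^5 → turbulent
ε/D = 0.0016/355 = 4.51×10^-6
Swamee-Jain: f = 0.01318
h_f = f(L/D)V²/(2g) = 0.01318·(1110/0.355)·1.111²/(2·9.81) = 2.594 m

h_f ≈ 2.59 m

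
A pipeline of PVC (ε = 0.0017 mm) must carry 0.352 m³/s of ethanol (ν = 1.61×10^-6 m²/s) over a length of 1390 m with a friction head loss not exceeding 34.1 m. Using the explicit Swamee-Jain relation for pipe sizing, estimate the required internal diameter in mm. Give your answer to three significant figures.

Swamee-Jain (Type III): D = 0.66·[ε^1.25·(LQ²/(gh_f))^4.75 + ν·Q^9.4·(L/(gh_f))^5.2]^0.04
LQ²/(gh_f) = 0.5148; L/(gh_f) = 4.155
Term 1 = ε^1.25·(…)^4.75 = 2.62×10^-9; Term 2 = ν·Q^9.4·(…)^5.2 = 1.45×10^-7
D = 0.66·(2.62×10^-9 + 1.45×10^-7)^0.04 = 0.3518 m = 352 mm
Check: V = 3.62 m/s, Re = 7.91×10^5, f = 0.01218, h_f = 32.2 m ≈ 34.1 m ✓

D ≈ 352 mm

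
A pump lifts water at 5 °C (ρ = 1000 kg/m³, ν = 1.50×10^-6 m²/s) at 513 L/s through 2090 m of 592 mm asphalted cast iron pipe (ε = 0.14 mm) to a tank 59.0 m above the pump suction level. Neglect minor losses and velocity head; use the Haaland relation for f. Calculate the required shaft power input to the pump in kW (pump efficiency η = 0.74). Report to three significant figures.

V = 4Q/(πD²) = 1.864 m/s; Re = 7.36×10^5; ε/D = 2.36×10^-4; f = 0.01523
h_f = f(L/D)V²/2g = 9.518 m
Total head H = z + h_f = 59.0 + 9.518 = 68.52 m
P_hyd = ρgQH = 1000·9.81·0.513·68.52 = 344.8 kW
P_shaft = P_hyd/η = 344.8/0.74 = 466.0 kW

P_shaft ≈ 466 kW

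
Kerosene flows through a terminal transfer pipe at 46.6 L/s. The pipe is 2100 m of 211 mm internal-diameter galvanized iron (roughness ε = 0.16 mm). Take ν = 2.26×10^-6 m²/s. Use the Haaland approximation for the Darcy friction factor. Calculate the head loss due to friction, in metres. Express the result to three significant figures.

V = 4Q/(πD²) = 4·0.0466/(π·0.211²) = 1.333 m/s
Re = VD/ν = 1.333·0.211/2.26×10^-6 = 1.24×10^5 → turbulent
ε/D = 0.16/211 = 7.58×10^-4
Haaland: f = 0.02064
h_f = f(L/D)V²/(2g) = 0.02064·(2100/0.211)·1.333²/(2·9.81) = 18.60 m

h_f ≈ 18.6 m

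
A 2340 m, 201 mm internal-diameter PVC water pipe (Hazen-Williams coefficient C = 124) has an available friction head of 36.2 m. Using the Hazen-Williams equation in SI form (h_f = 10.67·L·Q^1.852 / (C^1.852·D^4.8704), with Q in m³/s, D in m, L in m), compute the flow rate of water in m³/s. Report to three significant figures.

Rearranging: Q = [h_f·C^1.852·D^4.8704 / (10.67·L)]^(1/1.852)
Q = [36.2·124^1.852·0.201^4.8704 / (10.67·2340)]^0.540 = 0.05348 m³/s

Q ≈ 0.0535 m³/s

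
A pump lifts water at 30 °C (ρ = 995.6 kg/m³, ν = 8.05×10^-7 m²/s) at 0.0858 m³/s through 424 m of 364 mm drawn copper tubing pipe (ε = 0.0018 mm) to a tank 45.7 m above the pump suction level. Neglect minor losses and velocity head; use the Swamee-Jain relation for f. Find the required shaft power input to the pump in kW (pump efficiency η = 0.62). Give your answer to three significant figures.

V = 4Q/(πD²) = 0.8245 m/s; Re = 3.73×10^5; ε/D = 4.95×10^-6; f = 0.01387
h_f = f(L/D)V²/2g = 0.5599 m
Total head H = z + h_f = 45.7 + 0.5599 = 46.26 m
P_hyd = ρgQH = 995.6·9.81·0.0858·46.26 = 38.77 kW
P_shaft = P_hyd/η = 38.77/0.62 = 62.53 kW

P_shaft ≈ 62.5 kW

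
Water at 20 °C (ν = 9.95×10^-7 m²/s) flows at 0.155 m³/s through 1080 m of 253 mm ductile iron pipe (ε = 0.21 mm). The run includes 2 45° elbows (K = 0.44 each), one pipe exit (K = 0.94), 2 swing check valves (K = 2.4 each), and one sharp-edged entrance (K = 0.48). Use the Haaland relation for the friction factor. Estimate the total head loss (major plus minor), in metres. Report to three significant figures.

V = 4Q/(πD²) = 3.083 m/s; V²/2g = 0.4845 m
Re = 7.84×10^5, ε/D = 8.30×10^-4 → f = 0.01920 (Haaland)
Major: h_f = f(L/D)·V²/2g = 0.01920·4269·0.4845 = 39.71 m
Minor: ΣK = 7.10; h_m = ΣK·V²/2g = 3.440 m
Total H_L = 39.71 + 3.440 = 43.15 m

H_L ≈ 43.1 m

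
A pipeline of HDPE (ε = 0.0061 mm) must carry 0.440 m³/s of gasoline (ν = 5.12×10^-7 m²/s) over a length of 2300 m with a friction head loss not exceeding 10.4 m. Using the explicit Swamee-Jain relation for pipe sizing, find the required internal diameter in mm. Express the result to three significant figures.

Swamee-Jain (Type III): D = 0.66·[ε^1.25·(LQ²/(gh_f))^4.75 + ν·Q^9.4·(L/(gh_f))^5.2]^0.04
LQ²/(gh_f) = 4.364; L/(gh_f) = 22.54
Term 1 = ε^1.25·(…)^4.75 = 3.32×10^-4; Term 2 = ν·Q^9.4·(…)^5.2 = 0.00247
D = 0.66·(3.32×10^-4 + 0.00247)^0.04 = 0.5218 m = 522 mm
Check: V = 2.06 m/s, Re = 2.10×10^6, f = 0.01073, h_f = 10.2 m ≈ 10.4 m ✓

D ≈ 522 mm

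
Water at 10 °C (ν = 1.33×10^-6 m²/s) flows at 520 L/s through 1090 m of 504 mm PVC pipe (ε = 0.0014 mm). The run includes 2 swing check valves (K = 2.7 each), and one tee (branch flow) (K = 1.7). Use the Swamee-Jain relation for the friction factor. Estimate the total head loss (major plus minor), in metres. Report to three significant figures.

H_L ≈ 11.2 m

V = 4Q/(πD²) = 2.606 m/s; V²/2g = 0.3463 m
Re = 9.88×10^5, ε/D = 2.78×10^-6 → f = 0.01170 (Swamee-Jain)
Major: h_f = f(L/D)·V²/2g = 0.01170·2163·0.3463 = 8.762 m
Minor: ΣK = 7.10; h_m = ΣK·V²/2g = 2.458 m
Total H_L = 8.762 + 2.458 = 11.22 m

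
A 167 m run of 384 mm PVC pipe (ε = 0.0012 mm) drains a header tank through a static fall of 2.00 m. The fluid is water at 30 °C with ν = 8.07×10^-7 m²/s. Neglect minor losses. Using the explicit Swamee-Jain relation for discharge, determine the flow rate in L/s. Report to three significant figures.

Q ≈ 329 L/s

Swamee-Jain (Type II): Q = -0.965·√(gD⁵h_f/L)·ln[ε/(3.7D) + √(3.17ν²L/(gD³h_f))]
√(gD⁵h_f/L) = √(9.81·0.384⁵·2.00/167) = 0.03132
ε/(3.7D) = 8.45×10^-7; √(3.17ν²L/(gD³h_f)) = 1.76×10^-5
Q = -0.965·0.03132·ln(1.846×10^-5) = 0.3294 m³/s
Check: V = 2.84 m/s, Re = 1.35×10^6, f = 0.01113, h_f = 2.00 m ≈ 2.00 m ✓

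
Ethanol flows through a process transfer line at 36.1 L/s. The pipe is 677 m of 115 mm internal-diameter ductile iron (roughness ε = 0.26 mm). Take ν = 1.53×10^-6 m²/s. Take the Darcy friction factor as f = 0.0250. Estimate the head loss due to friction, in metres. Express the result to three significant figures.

h_f ≈ 90.6 m

V = 4Q/(πD²) = 4·0.0361/(π·0.115²) = 3.476 m/s
h_f = f(L/D)V²/(2g) = 0.02500·(677/0.115)·3.476²/(2·9.81) = 90.61 m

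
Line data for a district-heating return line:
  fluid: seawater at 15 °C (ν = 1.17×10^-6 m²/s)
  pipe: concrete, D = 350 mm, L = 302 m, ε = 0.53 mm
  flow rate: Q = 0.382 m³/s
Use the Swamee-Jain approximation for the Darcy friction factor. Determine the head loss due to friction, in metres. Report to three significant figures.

h_f ≈ 15.3 m

V = 4Q/(πD²) = 4·0.382/(π·0.350²) = 3.970 m/s
Re = VD/ν = 3.970·0.350/1.17×10^-6 = 1.19×10^6 → turbulent
ε/D = 0.53/350 = 0.00151
Swamee-Jain: f = 0.02204
h_f = f(L/D)V²/(2g) = 0.02204·(302/0.350)·3.970²/(2·9.81) = 15.28 m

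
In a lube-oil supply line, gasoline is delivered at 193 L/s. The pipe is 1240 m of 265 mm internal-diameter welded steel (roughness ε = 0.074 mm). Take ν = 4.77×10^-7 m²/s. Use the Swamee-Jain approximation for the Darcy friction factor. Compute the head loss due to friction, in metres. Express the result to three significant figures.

h_f ≈ 44.4 m

V = 4Q/(πD²) = 4·0.193/(π·0.265²) = 3.499 m/s
Re = VD/ν = 3.499·0.265/4.77×10^-7 = 1.94×10^6 → turbulent
ε/D = 0.074/265 = 2.79×10^-4
Swamee-Jain: f = 0.01520
h_f = f(L/D)V²/(2g) = 0.01520·(1240/0.265)·3.499²/(2·9.81) = 44.39 m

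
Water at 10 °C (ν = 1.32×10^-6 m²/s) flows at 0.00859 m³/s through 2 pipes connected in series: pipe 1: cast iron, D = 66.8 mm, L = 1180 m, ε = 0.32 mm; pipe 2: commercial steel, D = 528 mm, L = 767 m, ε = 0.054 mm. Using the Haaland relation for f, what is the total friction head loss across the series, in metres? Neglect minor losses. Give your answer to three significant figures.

Pipe 1: V = 2.451 m/s, Re = 1.24×10^5, ε/D = 0.00479, f = 0.03075, h_1 = f(L/D)V²/2g = 166.3 m
Pipe 2: V = 0.03923 m/s, Re = 1.57×10^4, ε/D = 1.02×10^-4, f = 0.02753, h_2 = f(L/D)V²/2g = 0.003137 m
Series → Q common, losses add: H = Σh = 166.3 m

H ≈ 166 m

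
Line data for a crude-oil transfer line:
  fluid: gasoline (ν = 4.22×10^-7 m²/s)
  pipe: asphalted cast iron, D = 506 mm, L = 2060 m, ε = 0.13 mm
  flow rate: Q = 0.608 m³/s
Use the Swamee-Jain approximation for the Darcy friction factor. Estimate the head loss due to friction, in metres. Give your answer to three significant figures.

h_f ≈ 28.0 m

V = 4Q/(πD²) = 4·0.608/(π·0.506²) = 3.024 m/s
Re = VD/ν = 3.024·0.506/4.22×10^-7 = 3.63×10^6 → turbulent
ε/D = 0.13/506 = 2.57×10^-4
Swamee-Jain: f = 0.01476
h_f = f(L/D)V²/(2g) = 0.01476·(2060/0.506)·3.024²/(2·9.81) = 28.00 m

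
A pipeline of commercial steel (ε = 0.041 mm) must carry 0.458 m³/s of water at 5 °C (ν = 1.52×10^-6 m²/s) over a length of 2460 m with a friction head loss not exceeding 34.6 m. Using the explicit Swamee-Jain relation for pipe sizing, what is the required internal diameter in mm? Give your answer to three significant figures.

D ≈ 445 mm

Swamee-Jain (Type III): D = 0.66·[ε^1.25·(LQ²/(gh_f))^4.75 + ν·Q^9.4·(L/(gh_f))^5.2]^0.04
LQ²/(gh_f) = 1.520; L/(gh_f) = 7.248
Term 1 = ε^1.25·(…)^4.75 = 2.40×10^-5; Term 2 = ν·Q^9.4·(…)^5.2 = 2.93×10^-5
D = 0.66·(2.40×10^-5 + 2.93×10^-5)^0.04 = 0.4453 m = 445 mm
Check: V = 2.94 m/s, Re = 8.62×10^5, f = 0.01357, h_f = 33.1 m ≈ 34.6 m ✓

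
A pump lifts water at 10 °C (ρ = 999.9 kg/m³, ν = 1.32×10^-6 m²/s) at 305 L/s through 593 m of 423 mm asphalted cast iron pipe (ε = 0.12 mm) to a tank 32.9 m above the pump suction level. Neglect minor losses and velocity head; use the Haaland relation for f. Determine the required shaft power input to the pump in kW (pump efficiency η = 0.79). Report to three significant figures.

V = 4Q/(πD²) = 2.170 m/s; Re = 6.95×10^5; ε/D = 2.84×10^-4; f = 0.01571
h_f = f(L/D)V²/2g = 5.288 m
Total head H = z + h_f = 32.9 + 5.288 = 38.19 m
P_hyd = ρgQH = 999.9·9.81·0.305·38.19 = 114.2 kW
P_shaft = P_hyd/η = 114.2/0.79 = 144.6 kW

P_shaft ≈ 145 kW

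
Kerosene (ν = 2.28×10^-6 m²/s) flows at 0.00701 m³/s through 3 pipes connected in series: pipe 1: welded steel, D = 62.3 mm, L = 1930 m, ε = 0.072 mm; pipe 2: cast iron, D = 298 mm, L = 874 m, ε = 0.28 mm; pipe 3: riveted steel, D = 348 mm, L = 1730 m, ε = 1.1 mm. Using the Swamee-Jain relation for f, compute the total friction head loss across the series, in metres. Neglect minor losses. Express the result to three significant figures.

H ≈ 200 m

Pipe 1: V = 2.300 m/s, Re = 6.28×10^4, ε/D = 0.00116, f = 0.02395, h_1 = f(L/D)V²/2g = 200.0 m
Pipe 2: V = 0.1005 m/s, Re = 1.31×10^4, ε/D = 9.40×10^-4, f = 0.03057, h_2 = f(L/D)V²/2g = 0.04617 m
Pipe 3: V = 0.07370 m/s, Re = 1.12×10^4, ε/D = 0.00316, f = 0.03514, h_3 = f(L/D)V²/2g = 0.04836 m
Series → Q common, losses add: H = Σh = 200.1 m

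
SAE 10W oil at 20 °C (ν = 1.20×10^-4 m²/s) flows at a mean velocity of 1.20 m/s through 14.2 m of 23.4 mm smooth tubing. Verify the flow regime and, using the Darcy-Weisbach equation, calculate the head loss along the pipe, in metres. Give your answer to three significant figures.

Re = VD/ν = 1.20·0.02340/1.20×10^-4 = 234 → laminar (Re < 2300)
f = 64/Re = 0.2735
h_f = f(L/D)V²/(2g) = 0.2735·(14.2/0.02340)·1.20²/(2·9.81) = 12.18 m

h_f ≈ 12.2 m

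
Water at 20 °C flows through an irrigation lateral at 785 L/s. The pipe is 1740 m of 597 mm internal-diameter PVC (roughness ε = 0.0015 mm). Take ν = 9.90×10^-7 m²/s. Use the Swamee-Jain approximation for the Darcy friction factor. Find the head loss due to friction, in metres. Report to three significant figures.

V = 4Q/(πD²) = 4·0.785/(π·0.597²) = 2.804 m/s
Re = VD/ν = 2.804·0.597/9.90×10^-7 = 1.69×10^6 → turbulent
ε/D = 0.0015/597 = 2.51×10^-6
Swamee-Jain: f = 0.01073
h_f = f(L/D)V²/(2g) = 0.01073·(1740/0.597)·2.804²/(2·9.81) = 12.54 m

h_f ≈ 12.5 m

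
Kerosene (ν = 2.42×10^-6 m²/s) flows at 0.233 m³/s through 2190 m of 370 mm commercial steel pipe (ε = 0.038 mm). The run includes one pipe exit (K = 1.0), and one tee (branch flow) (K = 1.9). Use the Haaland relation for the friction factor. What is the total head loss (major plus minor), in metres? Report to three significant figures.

H_L ≈ 22.0 m

V = 4Q/(πD²) = 2.167 m/s; V²/2g = 0.2393 m
Re = 3.31×10^5, ε/D = 1.03×10^-4 → f = 0.01505 (Haaland)
Major: h_f = f(L/D)·V²/2g = 0.01505·5919·0.2393 = 21.32 m
Minor: ΣK = 2.90; h_m = ΣK·V²/2g = 0.6941 m
Total H_L = 21.32 + 0.6941 = 22.01 m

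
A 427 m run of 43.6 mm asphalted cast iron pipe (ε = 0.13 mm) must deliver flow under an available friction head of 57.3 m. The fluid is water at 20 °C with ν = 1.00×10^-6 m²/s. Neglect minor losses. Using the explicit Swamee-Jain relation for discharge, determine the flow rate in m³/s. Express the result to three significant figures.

Swamee-Jain (Type II): Q = -0.965·√(gD⁵h_f/L)·ln[ε/(3.7D) + √(3.17ν²L/(gD³h_f))]
√(gD⁵h_f/L) = √(9.81·0.0436⁵·57.3/427) = 4.554×10^-4
ε/(3.7D) = 8.06×10^-4; √(3.17ν²L/(gD³h_f)) = 1.70×10^-4
Q = -0.965·4.554×10^-4·ln(9.763×10^-4) = 0.003046 m³/s
Check: V = 2.04 m/s, Re = 8.90×10^4, f = 0.02784, h_f = 57.9 m ≈ 57.3 m ✓

Q ≈ 0.00305 m³/s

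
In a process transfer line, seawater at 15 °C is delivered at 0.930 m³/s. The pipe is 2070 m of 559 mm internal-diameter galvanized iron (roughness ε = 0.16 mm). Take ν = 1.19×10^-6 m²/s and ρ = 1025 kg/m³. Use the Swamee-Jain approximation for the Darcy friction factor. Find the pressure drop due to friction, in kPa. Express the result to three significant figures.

Δp ≈ 417 kPa

V = 4Q/(πD²) = 4·0.930/(π·0.559²) = 3.789 m/s
Re = VD/ν = 3.789·0.559/1.19×10^-6 = 1.78×10^6 → turbulent
ε/D = 0.16/559 = 2.86×10^-4
Swamee-Jain: f = 0.01531
h_f = f(L/D)V²/(2g) = 0.01531·(2070/0.559)·3.789²/(2·9.81) = 41.49 m
Δp = ρg·h_f = 1025·9.81·41.49 = 417.2 kPa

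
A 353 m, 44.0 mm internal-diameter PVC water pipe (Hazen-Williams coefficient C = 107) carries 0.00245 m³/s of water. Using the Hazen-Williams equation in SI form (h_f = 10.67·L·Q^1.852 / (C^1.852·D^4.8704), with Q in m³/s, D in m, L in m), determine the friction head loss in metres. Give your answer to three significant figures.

h_f = 10.67·353·0.00245^1.852 / (107^1.852·0.0440^4.8704) = 38.83 m

h_f ≈ 38.8 m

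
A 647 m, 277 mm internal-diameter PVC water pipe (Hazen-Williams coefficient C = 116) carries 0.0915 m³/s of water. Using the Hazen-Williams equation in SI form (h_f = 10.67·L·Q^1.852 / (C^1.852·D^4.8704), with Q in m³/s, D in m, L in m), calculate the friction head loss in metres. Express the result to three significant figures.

h_f ≈ 6.42 m

h_f = 10.67·647·0.0915^1.852 / (116^1.852·0.277^4.8704) = 6.421 m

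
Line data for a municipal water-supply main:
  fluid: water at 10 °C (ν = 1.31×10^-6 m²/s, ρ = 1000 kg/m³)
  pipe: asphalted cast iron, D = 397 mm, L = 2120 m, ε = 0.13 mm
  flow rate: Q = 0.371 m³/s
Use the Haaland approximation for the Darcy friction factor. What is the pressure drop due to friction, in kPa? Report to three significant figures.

V = 4Q/(πD²) = 4·0.371/(π·0.397²) = 2.997 m/s
Re = VD/ν = 2.997·0.397/1.31×10^-6 = 9.08×10^5 → turbulent
ε/D = 0.13/397 = 3.27×10^-4
Haaland: f = 0.01590
h_f = f(L/D)V²/(2g) = 0.01590·(2120/0.397)·2.997²/(2·9.81) = 38.88 m
Δp = ρg·h_f = 1000·9.81·38.88 = 381.4 kPa

Δp ≈ 381 kPa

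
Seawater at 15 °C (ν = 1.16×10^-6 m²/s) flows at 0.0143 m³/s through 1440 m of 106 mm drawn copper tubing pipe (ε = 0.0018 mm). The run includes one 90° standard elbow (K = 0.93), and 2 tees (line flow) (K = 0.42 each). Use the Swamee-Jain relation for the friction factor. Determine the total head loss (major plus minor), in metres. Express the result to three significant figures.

H_L ≈ 30.4 m

V = 4Q/(πD²) = 1.620 m/s; V²/2g = 0.1338 m
Re = 1.48×10^5, ε/D = 1.70×10^-5 → f = 0.01661 (Swamee-Jain)
Major: h_f = f(L/D)·V²/2g = 0.01661·13585·0.1338 = 30.21 m
Minor: ΣK = 1.77; h_m = ΣK·V²/2g = 0.2369 m
Total H_L = 30.21 + 0.2369 = 30.44 m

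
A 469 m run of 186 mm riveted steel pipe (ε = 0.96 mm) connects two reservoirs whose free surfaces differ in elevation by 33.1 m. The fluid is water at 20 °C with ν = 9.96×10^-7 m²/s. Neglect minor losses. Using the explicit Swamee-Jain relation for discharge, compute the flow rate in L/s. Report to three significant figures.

Q ≈ 78.5 L/s

Swamee-Jain (Type II): Q = -0.965·√(gD⁵h_f/L)·ln[ε/(3.7D) + √(3.17ν²L/(gD³h_f))]
√(gD⁵h_f/L) = √(9.81·0.186⁵·33.1/469) = 0.01241
ε/(3.7D) = 0.00139; √(3.17ν²L/(gD³h_f)) = 2.66×10^-5
Q = -0.965·0.01241·ln(0.001422) = 0.07854 m³/s
Check: V = 2.89 m/s, Re = 5.40×10^5, f = 0.03093, h_f = 33.2 m ≈ 33.1 m ✓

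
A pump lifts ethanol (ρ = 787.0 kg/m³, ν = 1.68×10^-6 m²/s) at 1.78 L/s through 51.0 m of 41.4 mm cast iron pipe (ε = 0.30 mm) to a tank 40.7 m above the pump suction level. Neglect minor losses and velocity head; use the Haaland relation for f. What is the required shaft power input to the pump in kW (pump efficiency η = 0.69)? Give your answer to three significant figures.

P_shaft ≈ 0.890 kW

V = 4Q/(πD²) = 1.322 m/s; Re = 3.26×10^4; ε/D = 0.00725; f = 0.03616
h_f = f(L/D)V²/2g = 3.970 m
Total head H = z + h_f = 40.7 + 3.970 = 44.67 m
P_hyd = ρgQH = 787.0·9.81·0.00178·44.67 = 0.6139 kW
P_shaft = P_hyd/η = 0.6139/0.69 = 0.8897 kW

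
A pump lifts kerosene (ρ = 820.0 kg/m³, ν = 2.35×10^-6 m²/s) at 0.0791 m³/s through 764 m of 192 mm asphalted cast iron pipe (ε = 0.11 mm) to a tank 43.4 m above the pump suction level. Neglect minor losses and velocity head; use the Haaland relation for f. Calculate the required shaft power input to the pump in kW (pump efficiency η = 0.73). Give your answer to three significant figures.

V = 4Q/(πD²) = 2.732 m/s; Re = 2.23×10^5; ε/D = 5.73×10^-4; f = 0.01885
h_f = f(L/D)V²/2g = 28.54 m
Total head H = z + h_f = 43.4 + 28.54 = 71.94 m
P_hyd = ρgQH = 820.0·9.81·0.0791·71.94 = 45.77 kW
P_shaft = P_hyd/η = 45.77/0.73 = 62.70 kW

P_shaft ≈ 62.7 kW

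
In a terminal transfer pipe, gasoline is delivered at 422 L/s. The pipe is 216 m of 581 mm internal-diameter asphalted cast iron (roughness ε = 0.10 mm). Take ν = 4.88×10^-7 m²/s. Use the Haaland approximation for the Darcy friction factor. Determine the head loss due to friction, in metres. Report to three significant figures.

V = 4Q/(πD²) = 4·0.422/(π·0.581²) = 1.592 m/s
Re = VD/ν = 1.592·0.581/4.88×10^-7 = 1.90×10^6 → turbulent
ε/D = 0.10/581 = 1.72×10^-4
Haaland: f = 0.01387
h_f = f(L/D)V²/(2g) = 0.01387·(216/0.581)·1.592²/(2·9.81) = 0.6658 m

h_f ≈ 0.666 m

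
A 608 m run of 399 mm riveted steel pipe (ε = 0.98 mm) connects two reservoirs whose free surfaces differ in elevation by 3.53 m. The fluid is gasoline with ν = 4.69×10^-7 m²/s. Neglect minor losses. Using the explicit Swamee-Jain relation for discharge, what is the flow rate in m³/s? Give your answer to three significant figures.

Q ≈ 0.169 m³/s

Swamee-Jain (Type II): Q = -0.965·√(gD⁵h_f/L)·ln[ε/(3.7D) + √(3.17ν²L/(gD³h_f))]
√(gD⁵h_f/L) = √(9.81·0.399⁵·3.53/608) = 0.02400
ε/(3.7D) = 6.64×10^-4; √(3.17ν²L/(gD³h_f)) = 1.39×10^-5
Q = -0.965·0.02400·ln(6.777×10^-4) = 0.1690 m³/s
Check: V = 1.35 m/s, Re = 1.15×10^6, f = 0.02496, h_f = 3.54 m ≈ 3.53 m ✓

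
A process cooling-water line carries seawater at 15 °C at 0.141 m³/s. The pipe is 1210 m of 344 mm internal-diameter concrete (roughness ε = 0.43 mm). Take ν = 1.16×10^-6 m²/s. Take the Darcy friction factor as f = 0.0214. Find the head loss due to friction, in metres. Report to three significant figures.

h_f ≈ 8.83 m

V = 4Q/(πD²) = 4·0.141/(π·0.344²) = 1.517 m/s
h_f = f(L/D)V²/(2g) = 0.02140·(1210/0.344)·1.517²/(2·9.81) = 8.830 m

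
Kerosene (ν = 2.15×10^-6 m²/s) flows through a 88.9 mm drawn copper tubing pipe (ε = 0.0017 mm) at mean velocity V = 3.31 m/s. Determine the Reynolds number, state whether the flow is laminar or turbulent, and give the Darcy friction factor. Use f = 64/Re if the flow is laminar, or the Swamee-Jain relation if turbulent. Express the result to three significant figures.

Re = VD/ν = 3.310·0.0889/2.15×10^-6 = 1.37×10^5
Re > 4000 → turbulent; ε/D = 1.91×10^-5
Swamee-Jain: f = 0.01689

Re ≈ 1.37×10^5; turbulent; f ≈ 0.0169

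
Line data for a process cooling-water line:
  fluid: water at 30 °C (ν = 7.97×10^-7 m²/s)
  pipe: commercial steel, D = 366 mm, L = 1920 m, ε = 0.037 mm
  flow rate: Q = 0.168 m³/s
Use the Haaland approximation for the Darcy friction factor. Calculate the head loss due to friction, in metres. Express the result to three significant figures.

V = 4Q/(πD²) = 4·0.168/(π·0.366²) = 1.597 m/s
Re = VD/ν = 1.597·0.366/7.97×10^-7 = 7.33×10^5 → turbulent
ε/D = 0.037/366 = 1.01×10^-4
Haaland: f = 0.01371
h_f = f(L/D)V²/(2g) = 0.01371·(1920/0.366)·1.597²/(2·9.81) = 9.348 m

h_f ≈ 9.35 m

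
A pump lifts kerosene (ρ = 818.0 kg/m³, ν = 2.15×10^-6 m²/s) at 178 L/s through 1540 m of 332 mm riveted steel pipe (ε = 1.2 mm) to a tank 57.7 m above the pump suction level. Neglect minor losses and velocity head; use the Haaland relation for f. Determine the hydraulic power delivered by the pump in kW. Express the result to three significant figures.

V = 4Q/(πD²) = 2.056 m/s; Re = 3.18×10^5; ε/D = 0.00361; f = 0.02798
h_f = f(L/D)V²/2g = 27.97 m
Total head H = z + h_f = 57.7 + 27.97 = 85.67 m
P_hyd = ρgQH = 818.0·9.81·0.178·85.67 = 122.4 kW

P_hyd ≈ 122 kW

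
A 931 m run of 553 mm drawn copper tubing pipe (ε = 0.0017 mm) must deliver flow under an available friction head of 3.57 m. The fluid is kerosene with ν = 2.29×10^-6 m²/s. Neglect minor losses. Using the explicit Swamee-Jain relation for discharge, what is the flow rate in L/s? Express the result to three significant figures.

Q ≈ 420 L/s

Swamee-Jain (Type II): Q = -0.965·√(gD⁵h_f/L)·ln[ε/(3.7D) + √(3.17ν²L/(gD³h_f))]
√(gD⁵h_f/L) = √(9.81·0.553⁵·3.57/931) = 0.04411
ε/(3.7D) = 8.31×10^-7; √(3.17ν²L/(gD³h_f)) = 5.11×10^-5
Q = -0.965·0.04411·ln(5.195×10^-5) = 0.4199 m³/s
Check: V = 1.75 m/s, Re = 4.22×10^5, f = 0.01354, h_f = 3.55 m ≈ 3.57 m ✓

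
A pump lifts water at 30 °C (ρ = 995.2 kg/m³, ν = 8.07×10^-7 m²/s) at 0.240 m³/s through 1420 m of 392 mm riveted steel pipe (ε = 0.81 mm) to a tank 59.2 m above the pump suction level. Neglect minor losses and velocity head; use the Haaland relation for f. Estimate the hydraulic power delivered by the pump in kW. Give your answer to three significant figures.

V = 4Q/(πD²) = 1.989 m/s; Re = 9.66×10^5; ε/D = 0.00207; f = 0.02384
h_f = f(L/D)V²/2g = 17.40 m
Total head H = z + h_f = 59.2 + 17.40 = 76.60 m
P_hyd = ρgQH = 995.2·9.81·0.240·76.60 = 179.5 kW

P_hyd ≈ 179 kW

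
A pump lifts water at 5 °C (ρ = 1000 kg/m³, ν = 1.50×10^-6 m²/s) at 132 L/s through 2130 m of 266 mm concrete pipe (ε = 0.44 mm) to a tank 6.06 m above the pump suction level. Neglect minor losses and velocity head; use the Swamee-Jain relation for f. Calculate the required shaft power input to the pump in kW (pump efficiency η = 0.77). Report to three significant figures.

V = 4Q/(πD²) = 2.375 m/s; Re = 4.21×10^5; ε/D = 0.00165; f = 0.02290
h_f = f(L/D)V²/2g = 52.74 m
Total head H = z + h_f = 6.06 + 52.74 = 58.80 m
P_hyd = ρgQH = 1000·9.81·0.132·58.80 = 76.14 kW
P_shaft = P_hyd/η = 76.14/0.77 = 98.89 kW

P_shaft ≈ 98.9 kW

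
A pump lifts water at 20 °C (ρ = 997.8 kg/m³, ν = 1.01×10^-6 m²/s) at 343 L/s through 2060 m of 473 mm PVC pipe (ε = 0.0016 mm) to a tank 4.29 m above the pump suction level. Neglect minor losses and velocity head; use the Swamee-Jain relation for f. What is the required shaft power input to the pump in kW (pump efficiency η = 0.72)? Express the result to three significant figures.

P_shaft ≈ 66.8 kW

V = 4Q/(πD²) = 1.952 m/s; Re = 9.14×10^5; ε/D = 3.38×10^-6; f = 0.01186
h_f = f(L/D)V²/2g = 10.04 m
Total head H = z + h_f = 4.29 + 10.04 = 14.33 m
P_hyd = ρgQH = 997.8·9.81·0.343·14.33 = 48.10 kW
P_shaft = P_hyd/η = 48.10/0.72 = 66.80 kW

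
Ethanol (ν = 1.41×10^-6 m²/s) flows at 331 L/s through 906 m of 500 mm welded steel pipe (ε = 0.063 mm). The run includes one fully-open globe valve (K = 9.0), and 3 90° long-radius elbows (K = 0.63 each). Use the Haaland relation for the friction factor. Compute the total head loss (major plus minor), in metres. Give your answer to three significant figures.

V = 4Q/(πD²) = 1.686 m/s; V²/2g = 0.1448 m
Re = 5.98×10^5, ε/D = 1.26×10^-4 → f = 0.01429 (Haaland)
Major: h_f = f(L/D)·V²/2g = 0.01429·1812·0.1448 = 3.751 m
Minor: ΣK = 10.9; h_m = ΣK·V²/2g = 1.577 m
Total H_L = 3.751 + 1.577 = 5.328 m

H_L ≈ 5.33 m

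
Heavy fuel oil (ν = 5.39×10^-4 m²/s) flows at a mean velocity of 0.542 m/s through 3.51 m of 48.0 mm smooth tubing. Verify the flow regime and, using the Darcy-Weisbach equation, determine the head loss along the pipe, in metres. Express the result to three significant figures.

Re = VD/ν = 0.542·0.04800/5.39×10^-4 = 48.3 → laminar (Re < 2300)
f = 64/Re = 1.326
h_f = f(L/D)V²/(2g) = 1.326·(3.51/0.04800)·0.542²/(2·9.81) = 1.452 m

h_f ≈ 1.45 m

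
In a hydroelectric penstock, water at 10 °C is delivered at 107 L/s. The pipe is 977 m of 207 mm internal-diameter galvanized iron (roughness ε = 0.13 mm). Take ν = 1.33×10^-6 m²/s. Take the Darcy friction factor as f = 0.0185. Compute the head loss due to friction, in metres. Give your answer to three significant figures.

h_f ≈ 45.0 m

V = 4Q/(πD²) = 4·0.107/(π·0.207²) = 3.179 m/s
h_f = f(L/D)V²/(2g) = 0.01850·(977/0.207)·3.179²/(2·9.81) = 44.99 m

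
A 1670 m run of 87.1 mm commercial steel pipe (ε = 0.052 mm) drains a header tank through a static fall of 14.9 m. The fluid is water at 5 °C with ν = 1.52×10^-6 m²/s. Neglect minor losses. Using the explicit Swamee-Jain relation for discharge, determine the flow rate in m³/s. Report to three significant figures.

Swamee-Jain (Type II): Q = -0.965·√(gD⁵h_f/L)·ln[ε/(3.7D) + √(3.17ν²L/(gD³h_f))]
√(gD⁵h_f/L) = √(9.81·0.0871⁵·14.9/1670) = 6.624×10^-4
ε/(3.7D) = 1.61×10^-4; √(3.17ν²L/(gD³h_f)) = 3.56×10^-4
Q = -0.965·6.624×10^-4·ln(5.172×10^-4) = 0.004837 m³/s
Check: V = 0.812 m/s, Re = 4.65×10^4, f = 0.02321, h_f = 14.9 m ≈ 14.9 m ✓

Q ≈ 0.00484 m³/s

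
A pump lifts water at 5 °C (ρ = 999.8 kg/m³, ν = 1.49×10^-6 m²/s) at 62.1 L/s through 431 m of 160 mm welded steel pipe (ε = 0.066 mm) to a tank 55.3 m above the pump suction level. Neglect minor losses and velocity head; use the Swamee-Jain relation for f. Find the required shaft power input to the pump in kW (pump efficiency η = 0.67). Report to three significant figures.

V = 4Q/(πD²) = 3.089 m/s; Re = 3.32×10^5; ε/D = 4.12×10^-4; f = 0.01767
h_f = f(L/D)V²/2g = 23.14 m
Total head H = z + h_f = 55.3 + 23.14 = 78.44 m
P_hyd = ρgQH = 999.8·9.81·0.0621·78.44 = 47.78 kW
P_shaft = P_hyd/η = 47.78/0.67 = 71.31 kW

P_shaft ≈ 71.3 kW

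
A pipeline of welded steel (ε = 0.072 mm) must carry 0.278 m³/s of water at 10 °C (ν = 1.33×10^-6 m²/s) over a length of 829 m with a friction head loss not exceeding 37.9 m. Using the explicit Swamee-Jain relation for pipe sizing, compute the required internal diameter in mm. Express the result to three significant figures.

D ≈ 297 mm

Swamee-Jain (Type III): D = 0.66·[ε^1.25·(LQ²/(gh_f))^4.75 + ν·Q^9.4·(L/(gh_f))^5.2]^0.04
LQ²/(gh_f) = 0.1723; L/(gh_f) = 2.230
Term 1 = ε^1.25·(…)^4.75 = 1.56×10^-9; Term 2 = ν·Q^9.4·(…)^5.2 = 5.11×10^-10
D = 0.66·(1.56×10^-9 + 5.11×10^-10)^0.04 = 0.2966 m = 297 mm
Check: V = 4.02 m/s, Re = 8.97×10^5, f = 0.01530, h_f = 35.3 m ≈ 37.9 m ✓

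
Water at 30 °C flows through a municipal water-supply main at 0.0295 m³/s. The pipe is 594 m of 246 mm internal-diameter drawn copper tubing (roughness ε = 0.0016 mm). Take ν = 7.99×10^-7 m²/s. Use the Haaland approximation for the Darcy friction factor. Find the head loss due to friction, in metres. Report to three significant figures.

V = 4Q/(πD²) = 4·0.0295/(π·0.246²) = 0.6207 m/s
Re = VD/ν = 0.6207·0.246/7.99×10^-7 = 1.91×10^5 → turbulent
ε/D = 0.0016/246 = 6.50×10^-6
Haaland: f = 0.01567
h_f = f(L/D)V²/(2g) = 0.01567·(594/0.246)·0.6207²/(2·9.81) = 0.7431 m

h_f ≈ 0.743 m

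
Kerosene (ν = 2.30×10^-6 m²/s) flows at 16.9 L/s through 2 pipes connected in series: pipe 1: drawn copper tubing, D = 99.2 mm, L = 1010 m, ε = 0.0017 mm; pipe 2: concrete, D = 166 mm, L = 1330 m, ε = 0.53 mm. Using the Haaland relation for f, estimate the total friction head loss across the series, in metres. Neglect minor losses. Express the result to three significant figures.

H ≈ 52.1 m

Pipe 1: V = 2.187 m/s, Re = 9.43×10^4, ε/D = 1.71×10^-5, f = 0.01811, h_1 = f(L/D)V²/2g = 44.93 m
Pipe 2: V = 0.7809 m/s, Re = 5.64×10^4, ε/D = 0.00319, f = 0.02861, h_2 = f(L/D)V²/2g = 7.125 m
Series → Q common, losses add: H = Σh = 52.05 m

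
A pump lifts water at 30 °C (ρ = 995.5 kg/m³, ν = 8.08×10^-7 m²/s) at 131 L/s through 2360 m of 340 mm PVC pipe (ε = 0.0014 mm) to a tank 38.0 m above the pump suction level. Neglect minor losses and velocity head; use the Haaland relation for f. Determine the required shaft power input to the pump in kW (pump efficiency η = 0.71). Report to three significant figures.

P_shaft ≈ 85.3 kW

V = 4Q/(πD²) = 1.443 m/s; Re = 6.07×10^5; ε/D = 4.12×10^-6; f = 0.01267
h_f = f(L/D)V²/2g = 9.333 m
Total head H = z + h_f = 38.0 + 9.333 = 47.33 m
P_hyd = ρgQH = 995.5·9.81·0.131·47.33 = 60.55 kW
P_shaft = P_hyd/η = 60.55/0.71 = 85.29 kW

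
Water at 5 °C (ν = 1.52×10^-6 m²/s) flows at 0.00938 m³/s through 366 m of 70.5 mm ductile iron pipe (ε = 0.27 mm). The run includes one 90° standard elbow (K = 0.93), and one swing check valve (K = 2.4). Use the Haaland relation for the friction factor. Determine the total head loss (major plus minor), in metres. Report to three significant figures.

V = 4Q/(πD²) = 2.403 m/s; V²/2g = 0.2943 m
Re = 1.11×10^5, ε/D = 0.00383 → f = 0.02902 (Haaland)
Major: h_f = f(L/D)·V²/2g = 0.02902·5191·0.2943 = 44.33 m
Minor: ΣK = 3.33; h_m = ΣK·V²/2g = 0.9800 m
Total H_L = 44.33 + 0.9800 = 45.31 m

H_L ≈ 45.3 m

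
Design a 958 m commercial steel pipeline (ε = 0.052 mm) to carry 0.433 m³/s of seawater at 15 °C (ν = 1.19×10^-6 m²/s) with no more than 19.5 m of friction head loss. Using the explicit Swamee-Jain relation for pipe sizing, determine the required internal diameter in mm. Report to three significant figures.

Swamee-Jain (Type III): D = 0.66·[ε^1.25·(LQ²/(gh_f))^4.75 + ν·Q^9.4·(L/(gh_f))^5.2]^0.04
LQ²/(gh_f) = 0.9389; L/(gh_f) = 5.008
Term 1 = ε^1.25·(…)^4.75 = 3.27×10^-6; Term 2 = ν·Q^9.4·(…)^5.2 = 1.98×10^-6
D = 0.66·(3.27×10^-6 + 1.98×10^-6)^0.04 = 0.4058 m = 406 mm
Check: V = 3.35 m/s, Re = 1.14×10^6, f = 0.01377, h_f = 18.6 m ≈ 19.5 m ✓

D ≈ 406 mm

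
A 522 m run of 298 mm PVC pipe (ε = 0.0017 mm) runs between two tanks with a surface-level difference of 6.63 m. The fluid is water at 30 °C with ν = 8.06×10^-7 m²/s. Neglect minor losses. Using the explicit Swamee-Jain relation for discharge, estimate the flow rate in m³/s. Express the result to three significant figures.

Q ≈ 0.174 m³/s

Swamee-Jain (Type II): Q = -0.965·√(gD⁵h_f/L)·ln[ε/(3.7D) + √(3.17ν²L/(gD³h_f))]
√(gD⁵h_f/L) = √(9.81·0.298⁵·6.63/522) = 0.01711
ε/(3.7D) = 1.54×10^-6; √(3.17ν²L/(gD³h_f)) = 2.50×10^-5
Q = -0.965·0.01711·ln(2.653×10^-5) = 0.1740 m³/s
Check: V = 2.49 m/s, Re = 9.22×10^5, f = 0.01190, h_f = 6.61 m ≈ 6.63 m ✓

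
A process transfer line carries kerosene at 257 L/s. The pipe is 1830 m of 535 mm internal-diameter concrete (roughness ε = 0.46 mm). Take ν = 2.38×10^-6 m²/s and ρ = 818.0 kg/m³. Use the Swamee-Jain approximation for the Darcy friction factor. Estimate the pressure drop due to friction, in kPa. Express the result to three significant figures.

V = 4Q/(πD²) = 4·0.257/(π·0.535²) = 1.143 m/s
Re = VD/ν = 1.143·0.535/2.38×10^-6 = 2.57×10^5 → turbulent
ε/D = 0.46/535 = 8.60×10^-4
Swamee-Jain: f = 0.02031
h_f = f(L/D)V²/(2g) = 0.02031·(1830/0.535)·1.143²/(2·9.81) = 4.627 m
Δp = ρg·h_f = 818.0·9.81·4.627 = 37.13 kPa

Δp ≈ 37.1 kPa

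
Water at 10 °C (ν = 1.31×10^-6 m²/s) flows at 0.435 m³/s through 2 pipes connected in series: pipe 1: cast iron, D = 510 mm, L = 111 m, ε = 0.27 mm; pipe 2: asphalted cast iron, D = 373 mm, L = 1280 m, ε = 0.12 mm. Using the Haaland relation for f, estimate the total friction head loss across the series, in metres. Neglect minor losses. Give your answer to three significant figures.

Pipe 1: V = 2.129 m/s, Re = 8.29×10^5, ε/D = 5.29×10^-4, f = 0.01745, h_1 = f(L/D)V²/2g = 0.8780 m
Pipe 2: V = 3.981 m/s, Re = 1.13×10^6, ε/D = 3.22×10^-4, f = 0.01573, h_2 = f(L/D)V²/2g = 43.60 m
Series → Q common, losses add: H = Σh = 44.48 m

H ≈ 44.5 m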